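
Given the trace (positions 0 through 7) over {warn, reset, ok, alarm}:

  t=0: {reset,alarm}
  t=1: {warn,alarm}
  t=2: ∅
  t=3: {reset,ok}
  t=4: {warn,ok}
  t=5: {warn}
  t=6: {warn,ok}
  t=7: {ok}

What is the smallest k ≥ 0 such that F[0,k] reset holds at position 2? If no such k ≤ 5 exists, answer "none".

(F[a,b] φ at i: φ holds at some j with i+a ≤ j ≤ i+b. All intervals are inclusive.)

1

Scan j = 2,3,… for reset:
  j=2: fails
  j=3: holds
First hit at j=3, so smallest k = 3-2 = 1.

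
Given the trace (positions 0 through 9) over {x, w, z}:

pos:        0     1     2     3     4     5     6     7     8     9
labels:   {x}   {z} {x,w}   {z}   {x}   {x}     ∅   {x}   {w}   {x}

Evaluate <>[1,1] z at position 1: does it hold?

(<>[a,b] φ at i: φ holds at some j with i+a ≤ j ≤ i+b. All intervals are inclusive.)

No

Check z at each j in [2,2]:
  j=2: false
No position in the window satisfies it → formula fails.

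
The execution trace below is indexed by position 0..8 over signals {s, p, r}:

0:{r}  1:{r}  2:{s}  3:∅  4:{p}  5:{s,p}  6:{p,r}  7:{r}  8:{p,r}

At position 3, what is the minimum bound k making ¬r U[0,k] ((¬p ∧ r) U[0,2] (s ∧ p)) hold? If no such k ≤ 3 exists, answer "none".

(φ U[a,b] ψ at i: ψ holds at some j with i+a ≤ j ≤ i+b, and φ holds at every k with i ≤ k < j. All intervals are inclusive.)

Need earliest j ≥ 3 with ((¬p ∧ r) U[0,2] (s ∧ p)), and ¬r at every k in [3,j-1].
  j=3: rhs fails.
  j=4: rhs fails.
  j=5: rhs holds; lhs holds on [3,4]. k = 2.

2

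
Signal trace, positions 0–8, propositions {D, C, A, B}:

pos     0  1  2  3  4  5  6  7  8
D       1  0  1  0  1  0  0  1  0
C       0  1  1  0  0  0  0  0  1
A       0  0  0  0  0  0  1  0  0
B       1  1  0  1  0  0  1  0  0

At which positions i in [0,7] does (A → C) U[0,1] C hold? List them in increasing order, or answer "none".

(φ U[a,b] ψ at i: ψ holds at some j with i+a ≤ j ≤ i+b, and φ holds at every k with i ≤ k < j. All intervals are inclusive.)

0, 1, 2, 7

Evaluate at each i in [0,7]:
  i=0: ✓ (rhs at j=1; lhs holds on [0,0])
  i=1: ✓ (rhs at j=1)
  i=2: ✓ (rhs at j=2)
  i=3: ✗ (no rhs in [3,4])
  i=4: ✗ (no rhs in [4,5])
  i=5: ✗ (no rhs in [5,6])
  i=6: ✗ (no rhs in [6,7])
  i=7: ✓ (rhs at j=8; lhs holds on [7,7])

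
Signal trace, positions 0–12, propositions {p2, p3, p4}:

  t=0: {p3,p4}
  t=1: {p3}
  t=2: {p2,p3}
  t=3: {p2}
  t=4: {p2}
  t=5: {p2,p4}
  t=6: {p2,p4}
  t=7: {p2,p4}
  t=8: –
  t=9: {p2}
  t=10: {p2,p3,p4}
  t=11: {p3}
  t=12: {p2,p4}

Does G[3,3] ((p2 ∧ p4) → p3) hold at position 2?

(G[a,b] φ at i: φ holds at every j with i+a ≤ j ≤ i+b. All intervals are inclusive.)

Does not hold

Check ((p2 ∧ p4) → p3) at every j in [5,5]:
  j=5: antecedent true; consequent false → ✗
Fails at j=5 → formula fails.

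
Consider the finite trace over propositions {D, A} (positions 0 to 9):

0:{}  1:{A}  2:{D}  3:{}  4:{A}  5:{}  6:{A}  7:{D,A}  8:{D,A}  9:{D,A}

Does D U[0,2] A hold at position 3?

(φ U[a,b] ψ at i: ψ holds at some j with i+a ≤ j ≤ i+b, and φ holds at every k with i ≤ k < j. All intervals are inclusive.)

No

Need some j in [3,5] with A, and D at every k in [3,j-1].
  j=3: A false.
  j=4: A holds, but D fails at k=3 → not this j.
  j=5: A false.
No j in the window works → until fails.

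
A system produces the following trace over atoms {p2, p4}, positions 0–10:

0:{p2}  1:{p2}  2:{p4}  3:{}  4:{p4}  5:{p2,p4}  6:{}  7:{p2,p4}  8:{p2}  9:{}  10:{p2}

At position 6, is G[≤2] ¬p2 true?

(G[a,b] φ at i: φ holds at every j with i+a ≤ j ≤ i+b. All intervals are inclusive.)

False

Check ¬p2 at every j in [6,8]:
  j=6: true
  j=7: false
  j=8: false
Fails at j=7 → formula fails.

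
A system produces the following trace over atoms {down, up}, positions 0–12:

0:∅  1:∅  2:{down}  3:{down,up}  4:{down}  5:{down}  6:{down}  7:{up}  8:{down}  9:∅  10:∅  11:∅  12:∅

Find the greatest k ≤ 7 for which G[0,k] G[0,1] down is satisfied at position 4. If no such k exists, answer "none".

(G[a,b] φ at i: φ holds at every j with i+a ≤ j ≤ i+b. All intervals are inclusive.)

1

G[0,1] down must hold from j=4 onward; find where it first fails.
  j=4: holds
  j=5: holds
  j=6: fails
Holds on [4,5], so largest k = 1.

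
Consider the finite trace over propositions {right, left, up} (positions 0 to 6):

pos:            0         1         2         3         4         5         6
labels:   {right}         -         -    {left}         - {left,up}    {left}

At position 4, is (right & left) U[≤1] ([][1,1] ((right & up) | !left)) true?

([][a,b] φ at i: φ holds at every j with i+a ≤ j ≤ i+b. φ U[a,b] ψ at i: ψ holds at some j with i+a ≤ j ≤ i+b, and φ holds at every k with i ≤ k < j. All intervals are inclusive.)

No

Need some j in [4,5] with [][1,1] ((right & up) | !left), and (right & left) at every k in [4,j-1].
  j=4: [][1,1] ((right & up) | !left) — fails at 5.
  j=5: [][1,1] ((right & up) | !left) — fails at 6.
No j in the window works → until fails.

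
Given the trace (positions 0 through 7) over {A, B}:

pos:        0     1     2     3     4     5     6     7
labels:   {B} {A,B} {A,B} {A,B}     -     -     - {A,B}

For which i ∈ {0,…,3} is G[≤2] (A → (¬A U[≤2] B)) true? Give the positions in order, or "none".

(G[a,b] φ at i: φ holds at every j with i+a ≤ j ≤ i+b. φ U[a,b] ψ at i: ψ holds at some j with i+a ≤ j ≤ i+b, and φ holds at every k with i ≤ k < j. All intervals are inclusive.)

0, 1, 2, 3

Evaluate at each i in [0,3]:
  i=0: ✓ (all of [0,2])
  i=1: ✓ (all of [1,3])
  i=2: ✓ (all of [2,4])
  i=3: ✓ (all of [3,5])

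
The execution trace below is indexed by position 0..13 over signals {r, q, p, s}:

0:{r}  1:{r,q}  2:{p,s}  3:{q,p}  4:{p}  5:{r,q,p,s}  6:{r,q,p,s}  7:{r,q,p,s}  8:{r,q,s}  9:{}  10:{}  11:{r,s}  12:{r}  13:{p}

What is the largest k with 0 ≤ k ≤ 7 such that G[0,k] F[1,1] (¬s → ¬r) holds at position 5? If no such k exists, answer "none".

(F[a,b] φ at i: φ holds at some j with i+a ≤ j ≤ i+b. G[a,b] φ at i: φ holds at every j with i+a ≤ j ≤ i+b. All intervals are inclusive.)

5

F[1,1] (¬s → ¬r) must hold from j=5 onward; find where it first fails.
  j=5: holds
  j=6: holds
  j=7: holds
  j=8: holds
  j=9: holds
  j=10: holds
  j=11: fails
Holds on [5,10], so largest k = 5.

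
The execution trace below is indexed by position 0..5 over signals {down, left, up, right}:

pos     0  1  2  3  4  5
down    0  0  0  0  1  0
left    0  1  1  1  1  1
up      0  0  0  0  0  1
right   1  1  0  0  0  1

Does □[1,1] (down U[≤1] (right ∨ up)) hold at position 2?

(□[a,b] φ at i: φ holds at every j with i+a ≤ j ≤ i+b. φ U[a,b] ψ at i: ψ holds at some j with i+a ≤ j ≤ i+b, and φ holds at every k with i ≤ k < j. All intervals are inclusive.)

Check (down U[≤1] (right ∨ up)) at every j in [3,3]:
  j=3: fails
Fails at j=3 → formula fails.

False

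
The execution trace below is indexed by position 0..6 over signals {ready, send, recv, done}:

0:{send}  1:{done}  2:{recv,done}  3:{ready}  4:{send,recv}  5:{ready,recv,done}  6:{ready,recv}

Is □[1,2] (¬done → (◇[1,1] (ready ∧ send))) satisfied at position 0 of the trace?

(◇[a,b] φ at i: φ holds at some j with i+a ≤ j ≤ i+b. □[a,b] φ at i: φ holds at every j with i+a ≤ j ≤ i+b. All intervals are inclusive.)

True

Check (¬done → (◇[1,1] (ready ∧ send))) at every j in [1,2]:
  j=1: antecedent false → ✓
  j=2: antecedent false → ✓
All positions satisfy it → formula holds.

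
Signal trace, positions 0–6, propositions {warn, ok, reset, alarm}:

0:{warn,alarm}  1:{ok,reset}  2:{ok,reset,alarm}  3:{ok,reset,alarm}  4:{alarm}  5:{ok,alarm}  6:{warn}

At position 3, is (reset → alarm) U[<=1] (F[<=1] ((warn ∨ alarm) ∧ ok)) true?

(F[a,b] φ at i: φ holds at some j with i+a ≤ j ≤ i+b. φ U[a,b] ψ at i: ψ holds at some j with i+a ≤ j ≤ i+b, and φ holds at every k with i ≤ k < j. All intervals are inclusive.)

Need some j in [3,4] with F[<=1] ((warn ∨ alarm) ∧ ok), and (reset → alarm) at every k in [3,j-1].
  j=3: F[<=1] ((warn ∨ alarm) ∧ ok) holds; no prefix to check → satisfied.

Holds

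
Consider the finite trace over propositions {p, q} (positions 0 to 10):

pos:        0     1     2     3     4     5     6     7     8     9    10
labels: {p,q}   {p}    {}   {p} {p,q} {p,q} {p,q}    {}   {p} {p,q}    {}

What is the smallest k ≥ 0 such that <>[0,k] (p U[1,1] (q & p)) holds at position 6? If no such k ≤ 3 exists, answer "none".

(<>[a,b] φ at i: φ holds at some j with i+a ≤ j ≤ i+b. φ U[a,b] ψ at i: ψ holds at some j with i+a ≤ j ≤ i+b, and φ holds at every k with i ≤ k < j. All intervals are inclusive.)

Scan j = 6,7,… for (p U[1,1] (q & p)):
  j=6: fails
  j=7: fails
  j=8: holds
First hit at j=8, so smallest k = 8-6 = 2.

2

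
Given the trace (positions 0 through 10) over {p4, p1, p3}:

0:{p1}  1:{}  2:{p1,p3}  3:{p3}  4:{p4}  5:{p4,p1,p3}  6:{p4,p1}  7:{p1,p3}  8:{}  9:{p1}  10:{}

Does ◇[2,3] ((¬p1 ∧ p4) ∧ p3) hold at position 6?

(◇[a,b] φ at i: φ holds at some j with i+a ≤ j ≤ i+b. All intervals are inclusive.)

False

Check ((¬p1 ∧ p4) ∧ p3) at each j in [8,9]:
  j=8: false
  j=9: false
No position in the window satisfies it → formula fails.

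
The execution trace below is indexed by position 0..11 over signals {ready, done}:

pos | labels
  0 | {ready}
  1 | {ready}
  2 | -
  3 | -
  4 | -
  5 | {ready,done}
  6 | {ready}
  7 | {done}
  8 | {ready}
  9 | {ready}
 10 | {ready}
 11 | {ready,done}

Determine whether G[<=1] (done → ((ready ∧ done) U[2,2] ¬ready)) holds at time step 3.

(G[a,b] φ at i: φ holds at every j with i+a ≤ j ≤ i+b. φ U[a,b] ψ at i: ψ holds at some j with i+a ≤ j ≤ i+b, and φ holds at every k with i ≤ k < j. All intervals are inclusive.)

True

Check (done → ((ready ∧ done) U[2,2] ¬ready)) at every j in [3,4]:
  j=3: antecedent false → ✓
  j=4: antecedent false → ✓
All positions satisfy it → formula holds.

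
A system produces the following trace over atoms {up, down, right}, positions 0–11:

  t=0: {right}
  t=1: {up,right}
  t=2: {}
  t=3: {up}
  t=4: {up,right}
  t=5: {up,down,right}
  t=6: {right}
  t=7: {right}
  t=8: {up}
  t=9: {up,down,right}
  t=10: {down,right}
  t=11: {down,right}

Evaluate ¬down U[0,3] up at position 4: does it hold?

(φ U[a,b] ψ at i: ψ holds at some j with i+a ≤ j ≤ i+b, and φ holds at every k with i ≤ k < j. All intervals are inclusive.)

True

Need some j in [4,7] with up, and ¬down at every k in [4,j-1].
  j=4: up holds; no prefix to check → satisfied.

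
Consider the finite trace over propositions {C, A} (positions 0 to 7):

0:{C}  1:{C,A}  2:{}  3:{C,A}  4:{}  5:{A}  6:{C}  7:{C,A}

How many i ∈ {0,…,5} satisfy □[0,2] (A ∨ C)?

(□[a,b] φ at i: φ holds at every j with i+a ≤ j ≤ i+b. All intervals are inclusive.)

Evaluate at each i in [0,5]:
  i=0: ✗ (fails at j=2)
  i=1: ✗ (fails at j=2)
  i=2: ✗ (fails at j=2)
  i=3: ✗ (fails at j=4)
  i=4: ✗ (fails at j=4)
  i=5: ✓ (all of [5,7])
Positions where it holds: {5} → 1.

1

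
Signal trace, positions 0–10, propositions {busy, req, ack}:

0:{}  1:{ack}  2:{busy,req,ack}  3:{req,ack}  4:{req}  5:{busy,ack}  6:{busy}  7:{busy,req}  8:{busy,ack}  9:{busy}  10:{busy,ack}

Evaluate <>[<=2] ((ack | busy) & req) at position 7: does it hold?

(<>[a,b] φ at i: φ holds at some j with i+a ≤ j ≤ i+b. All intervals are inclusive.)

Check ((ack | busy) & req) at each j in [7,9]:
  j=7: true
  j=8: false
  j=9: false
Found at j=7 → formula holds.

Yes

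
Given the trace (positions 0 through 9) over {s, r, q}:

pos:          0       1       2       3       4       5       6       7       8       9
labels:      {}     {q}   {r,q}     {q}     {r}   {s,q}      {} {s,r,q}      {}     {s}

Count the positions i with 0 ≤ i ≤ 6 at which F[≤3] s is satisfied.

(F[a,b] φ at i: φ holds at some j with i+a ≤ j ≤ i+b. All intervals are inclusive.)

5

Evaluate at each i in [0,6]:
  i=0: ✗ (none in [0,3])
  i=1: ✗ (none in [1,4])
  i=2: ✓ (witness j=5)
  i=3: ✓ (witness j=5)
  i=4: ✓ (witness j=5)
  i=5: ✓ (witness j=5)
  i=6: ✓ (witness j=7)
Positions where it holds: {2, 3, 4, 5, 6} → 5.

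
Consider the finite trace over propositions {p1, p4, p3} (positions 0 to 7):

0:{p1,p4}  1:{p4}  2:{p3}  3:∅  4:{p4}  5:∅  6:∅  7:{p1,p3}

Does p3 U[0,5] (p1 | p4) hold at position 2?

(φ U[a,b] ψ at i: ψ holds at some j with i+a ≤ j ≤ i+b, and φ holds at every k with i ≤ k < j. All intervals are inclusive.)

Need some j in [2,7] with (p1 | p4), and p3 at every k in [2,j-1].
  j=2: (p1 | p4) false.
  j=3: (p1 | p4) false.
  j=4: (p1 | p4) holds, but p3 fails at k=3 → not this j.
  j=5: (p1 | p4) false.
  j=6: (p1 | p4) false.
  j=7: (p1 | p4) holds, but p3 fails at k=3 → not this j.
No j in the window works → until fails.

No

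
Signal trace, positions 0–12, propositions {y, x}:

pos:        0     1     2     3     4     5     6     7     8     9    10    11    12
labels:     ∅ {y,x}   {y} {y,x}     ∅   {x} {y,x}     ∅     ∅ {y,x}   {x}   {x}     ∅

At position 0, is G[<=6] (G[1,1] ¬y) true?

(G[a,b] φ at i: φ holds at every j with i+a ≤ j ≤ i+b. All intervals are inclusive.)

Check G[1,1] ¬y at every j in [0,6]:
  j=0: fails at 1
  j=1: fails at 2
  j=2: fails at 3
  j=3: holds on [4,4]
  j=4: holds on [5,5]
  j=5: fails at 6
  j=6: holds on [7,7]
Fails at j=0 → formula fails.

Does not hold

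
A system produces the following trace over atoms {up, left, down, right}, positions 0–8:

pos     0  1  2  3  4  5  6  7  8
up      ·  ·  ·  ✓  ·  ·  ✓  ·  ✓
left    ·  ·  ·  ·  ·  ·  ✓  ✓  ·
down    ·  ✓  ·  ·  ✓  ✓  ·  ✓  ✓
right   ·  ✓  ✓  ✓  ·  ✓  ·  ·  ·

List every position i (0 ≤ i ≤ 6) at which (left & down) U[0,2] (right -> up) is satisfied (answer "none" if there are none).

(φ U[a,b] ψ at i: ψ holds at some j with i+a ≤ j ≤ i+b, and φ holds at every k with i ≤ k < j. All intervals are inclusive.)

0, 3, 4, 6

Evaluate at each i in [0,6]:
  i=0: ✓ (rhs at j=0)
  i=1: ✗ (lhs fails at k=1 before rhs at j=3)
  i=2: ✗ (lhs fails at k=2 before rhs at j=3)
  i=3: ✓ (rhs at j=3)
  i=4: ✓ (rhs at j=4)
  i=5: ✗ (lhs fails at k=5 before rhs at j=6)
  i=6: ✓ (rhs at j=6)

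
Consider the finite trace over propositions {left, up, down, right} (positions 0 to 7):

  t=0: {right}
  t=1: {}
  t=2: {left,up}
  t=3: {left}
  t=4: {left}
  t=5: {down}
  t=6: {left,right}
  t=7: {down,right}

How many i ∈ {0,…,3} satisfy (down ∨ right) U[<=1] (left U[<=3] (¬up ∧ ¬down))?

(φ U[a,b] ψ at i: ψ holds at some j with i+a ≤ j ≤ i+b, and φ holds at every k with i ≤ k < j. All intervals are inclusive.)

4

Evaluate at each i in [0,3]:
  i=0: ✓ (rhs at j=0)
  i=1: ✓ (rhs at j=1)
  i=2: ✓ (rhs at j=2)
  i=3: ✓ (rhs at j=3)
Positions where it holds: {0, 1, 2, 3} → 4.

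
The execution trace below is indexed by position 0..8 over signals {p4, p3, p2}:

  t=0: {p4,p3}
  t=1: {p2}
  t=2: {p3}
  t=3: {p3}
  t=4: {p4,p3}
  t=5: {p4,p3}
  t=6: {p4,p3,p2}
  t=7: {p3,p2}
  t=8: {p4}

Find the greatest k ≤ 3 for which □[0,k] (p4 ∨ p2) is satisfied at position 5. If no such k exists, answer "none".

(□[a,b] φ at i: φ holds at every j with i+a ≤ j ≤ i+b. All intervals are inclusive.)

(p4 ∨ p2) must hold from j=5 onward; find where it first fails.
  j=5: holds
  j=6: holds
  j=7: holds
  j=8: holds
Holds through j=8; largest k = 3.

3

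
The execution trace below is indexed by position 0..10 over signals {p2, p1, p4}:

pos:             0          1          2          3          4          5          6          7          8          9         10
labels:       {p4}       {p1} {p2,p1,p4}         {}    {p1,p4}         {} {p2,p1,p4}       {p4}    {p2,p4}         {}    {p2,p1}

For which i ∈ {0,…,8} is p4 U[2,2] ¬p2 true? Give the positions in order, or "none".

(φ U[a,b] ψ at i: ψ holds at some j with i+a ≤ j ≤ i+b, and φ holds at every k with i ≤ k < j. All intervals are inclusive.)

7

Evaluate at each i in [0,8]:
  i=0: ✗ (no rhs in [2,2])
  i=1: ✗ (lhs fails at k=1 before rhs at j=3)
  i=2: ✗ (lhs fails at k=3 before rhs at j=4)
  i=3: ✗ (lhs fails at k=3 before rhs at j=5)
  i=4: ✗ (no rhs in [6,6])
  i=5: ✗ (lhs fails at k=5 before rhs at j=7)
  i=6: ✗ (no rhs in [8,8])
  i=7: ✓ (rhs at j=9; lhs holds on [7,8])
  i=8: ✗ (no rhs in [10,10])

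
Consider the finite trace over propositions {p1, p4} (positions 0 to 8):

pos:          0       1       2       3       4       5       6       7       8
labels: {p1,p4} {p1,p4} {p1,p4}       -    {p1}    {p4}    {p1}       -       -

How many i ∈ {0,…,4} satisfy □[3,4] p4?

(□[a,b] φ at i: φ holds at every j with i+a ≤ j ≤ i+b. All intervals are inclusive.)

Evaluate at each i in [0,4]:
  i=0: ✗ (fails at j=3)
  i=1: ✗ (fails at j=4)
  i=2: ✗ (fails at j=6)
  i=3: ✗ (fails at j=6)
  i=4: ✗ (fails at j=7)
Positions where it holds: {} → 0.

0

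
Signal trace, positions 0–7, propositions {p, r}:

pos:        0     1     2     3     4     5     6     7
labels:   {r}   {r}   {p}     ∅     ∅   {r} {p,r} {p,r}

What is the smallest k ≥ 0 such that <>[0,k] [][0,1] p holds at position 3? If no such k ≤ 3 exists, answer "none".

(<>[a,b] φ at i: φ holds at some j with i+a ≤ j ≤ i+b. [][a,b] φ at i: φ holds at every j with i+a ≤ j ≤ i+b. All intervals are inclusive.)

Scan j = 3,4,… for [][0,1] p:
  j=3: fails
  j=4: fails
  j=5: fails
  j=6: holds
First hit at j=6, so smallest k = 6-3 = 3.

3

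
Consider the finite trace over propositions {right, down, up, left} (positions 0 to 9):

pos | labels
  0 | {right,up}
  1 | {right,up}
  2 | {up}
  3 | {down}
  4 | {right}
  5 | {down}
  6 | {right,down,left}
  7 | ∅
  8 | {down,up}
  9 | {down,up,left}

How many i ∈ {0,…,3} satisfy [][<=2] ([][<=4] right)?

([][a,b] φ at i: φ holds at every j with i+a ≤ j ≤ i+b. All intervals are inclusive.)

Evaluate at each i in [0,3]:
  i=0: ✗ (fails at j=0)
  i=1: ✗ (fails at j=1)
  i=2: ✗ (fails at j=2)
  i=3: ✗ (fails at j=3)
Positions where it holds: {} → 0.

0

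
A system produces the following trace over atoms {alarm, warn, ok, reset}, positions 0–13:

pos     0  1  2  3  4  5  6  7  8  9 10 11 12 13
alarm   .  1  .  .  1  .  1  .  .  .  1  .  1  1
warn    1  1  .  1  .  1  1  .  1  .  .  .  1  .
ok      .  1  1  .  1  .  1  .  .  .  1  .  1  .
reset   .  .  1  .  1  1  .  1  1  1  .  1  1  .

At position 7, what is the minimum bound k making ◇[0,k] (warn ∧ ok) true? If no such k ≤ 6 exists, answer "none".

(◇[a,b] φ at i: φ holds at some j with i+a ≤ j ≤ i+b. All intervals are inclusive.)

Scan j = 7,8,… for (warn ∧ ok):
  j=7: fails
  j=8: fails
  j=9: fails
  j=10: fails
  j=11: fails
  j=12: holds
First hit at j=12, so smallest k = 12-7 = 5.

5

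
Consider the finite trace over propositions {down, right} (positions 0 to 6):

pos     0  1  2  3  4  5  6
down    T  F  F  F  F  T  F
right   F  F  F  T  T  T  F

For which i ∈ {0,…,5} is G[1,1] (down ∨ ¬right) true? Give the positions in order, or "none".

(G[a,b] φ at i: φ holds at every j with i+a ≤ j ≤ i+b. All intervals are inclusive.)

Evaluate at each i in [0,5]:
  i=0: ✓ (all of [1,1])
  i=1: ✓ (all of [2,2])
  i=2: ✗ (fails at j=3)
  i=3: ✗ (fails at j=4)
  i=4: ✓ (all of [5,5])
  i=5: ✓ (all of [6,6])

0, 1, 4, 5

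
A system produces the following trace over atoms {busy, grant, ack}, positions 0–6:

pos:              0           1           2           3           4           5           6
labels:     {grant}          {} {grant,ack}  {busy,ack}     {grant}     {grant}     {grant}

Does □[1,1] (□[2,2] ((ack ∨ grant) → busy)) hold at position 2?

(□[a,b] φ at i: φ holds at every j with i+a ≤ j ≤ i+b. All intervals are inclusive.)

Check □[2,2] ((ack ∨ grant) → busy) at every j in [3,3]:
  j=3: fails at 5
Fails at j=3 → formula fails.

No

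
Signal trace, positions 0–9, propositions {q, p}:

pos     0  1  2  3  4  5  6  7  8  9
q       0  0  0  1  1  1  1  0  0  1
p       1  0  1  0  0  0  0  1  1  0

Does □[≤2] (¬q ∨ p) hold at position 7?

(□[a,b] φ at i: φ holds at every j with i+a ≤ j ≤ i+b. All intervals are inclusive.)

No

Check (¬q ∨ p) at every j in [7,9]:
  j=7: true
  j=8: true
  j=9: false
Fails at j=9 → formula fails.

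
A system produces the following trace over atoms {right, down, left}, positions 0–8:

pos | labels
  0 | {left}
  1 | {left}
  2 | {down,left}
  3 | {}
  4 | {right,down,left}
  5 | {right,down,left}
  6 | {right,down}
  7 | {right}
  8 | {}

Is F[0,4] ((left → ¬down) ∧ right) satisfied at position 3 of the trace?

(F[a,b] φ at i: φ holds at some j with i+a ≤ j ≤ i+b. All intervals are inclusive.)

Check ((left → ¬down) ∧ right) at each j in [3,7]:
  j=3: false
  j=4: false
  j=5: false
  j=6: true
  j=7: true
Found at j=6 → formula holds.

True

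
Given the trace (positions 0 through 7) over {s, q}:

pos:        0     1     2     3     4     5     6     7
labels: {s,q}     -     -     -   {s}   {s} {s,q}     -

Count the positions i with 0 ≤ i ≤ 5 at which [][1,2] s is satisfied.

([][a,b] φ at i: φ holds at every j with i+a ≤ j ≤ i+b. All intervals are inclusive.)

Evaluate at each i in [0,5]:
  i=0: ✗ (fails at j=1)
  i=1: ✗ (fails at j=2)
  i=2: ✗ (fails at j=3)
  i=3: ✓ (all of [4,5])
  i=4: ✓ (all of [5,6])
  i=5: ✗ (fails at j=7)
Positions where it holds: {3, 4} → 2.

2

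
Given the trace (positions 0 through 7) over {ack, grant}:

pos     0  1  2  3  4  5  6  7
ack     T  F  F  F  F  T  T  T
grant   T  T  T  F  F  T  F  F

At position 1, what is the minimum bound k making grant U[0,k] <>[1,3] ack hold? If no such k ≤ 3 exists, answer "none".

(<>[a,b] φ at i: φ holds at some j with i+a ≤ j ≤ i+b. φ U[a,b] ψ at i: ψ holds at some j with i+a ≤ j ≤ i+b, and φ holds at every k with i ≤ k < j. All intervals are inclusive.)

Need earliest j ≥ 1 with <>[1,3] ack, and grant at every k in [1,j-1].
  j=1: rhs fails.
  j=2: rhs holds; lhs holds on [1,1]. k = 1.

1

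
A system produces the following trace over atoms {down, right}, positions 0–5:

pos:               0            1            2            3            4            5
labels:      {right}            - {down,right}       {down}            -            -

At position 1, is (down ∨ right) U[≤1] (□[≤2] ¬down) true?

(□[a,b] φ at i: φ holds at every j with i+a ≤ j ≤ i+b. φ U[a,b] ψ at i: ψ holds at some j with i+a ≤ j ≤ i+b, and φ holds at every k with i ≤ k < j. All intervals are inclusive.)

Need some j in [1,2] with □[≤2] ¬down, and (down ∨ right) at every k in [1,j-1].
  j=1: □[≤2] ¬down — fails at 2.
  j=2: □[≤2] ¬down — fails at 2.
No j in the window works → until fails.

No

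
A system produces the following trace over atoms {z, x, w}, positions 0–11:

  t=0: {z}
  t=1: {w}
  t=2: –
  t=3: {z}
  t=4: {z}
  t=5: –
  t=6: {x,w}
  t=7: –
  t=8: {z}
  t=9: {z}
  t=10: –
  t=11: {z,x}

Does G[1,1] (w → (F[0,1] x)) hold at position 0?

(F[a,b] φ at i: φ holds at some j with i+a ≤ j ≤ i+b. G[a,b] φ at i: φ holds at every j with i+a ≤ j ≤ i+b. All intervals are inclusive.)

False

Check (w → (F[0,1] x)) at every j in [1,1]:
  j=1: antecedent true; consequent fails (none in [1,2]) → ✗
Fails at j=1 → formula fails.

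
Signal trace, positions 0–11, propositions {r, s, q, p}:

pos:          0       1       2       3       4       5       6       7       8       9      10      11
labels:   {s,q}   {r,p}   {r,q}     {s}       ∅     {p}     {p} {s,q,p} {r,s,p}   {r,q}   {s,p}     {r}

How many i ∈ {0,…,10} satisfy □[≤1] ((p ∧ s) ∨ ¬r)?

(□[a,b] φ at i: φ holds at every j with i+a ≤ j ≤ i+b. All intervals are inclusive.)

Evaluate at each i in [0,10]:
  i=0: ✗ (fails at j=1)
  i=1: ✗ (fails at j=1)
  i=2: ✗ (fails at j=2)
  i=3: ✓ (all of [3,4])
  i=4: ✓ (all of [4,5])
  i=5: ✓ (all of [5,6])
  i=6: ✓ (all of [6,7])
  i=7: ✓ (all of [7,8])
  i=8: ✗ (fails at j=9)
  i=9: ✗ (fails at j=9)
  i=10: ✗ (fails at j=11)
Positions where it holds: {3, 4, 5, 6, 7} → 5.

5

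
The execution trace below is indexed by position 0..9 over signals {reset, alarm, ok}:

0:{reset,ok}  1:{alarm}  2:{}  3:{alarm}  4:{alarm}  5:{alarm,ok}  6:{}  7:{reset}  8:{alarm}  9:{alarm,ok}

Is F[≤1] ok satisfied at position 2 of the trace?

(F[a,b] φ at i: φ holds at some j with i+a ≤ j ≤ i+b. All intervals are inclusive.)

Check ok at each j in [2,3]:
  j=2: false
  j=3: false
No position in the window satisfies it → formula fails.

Does not hold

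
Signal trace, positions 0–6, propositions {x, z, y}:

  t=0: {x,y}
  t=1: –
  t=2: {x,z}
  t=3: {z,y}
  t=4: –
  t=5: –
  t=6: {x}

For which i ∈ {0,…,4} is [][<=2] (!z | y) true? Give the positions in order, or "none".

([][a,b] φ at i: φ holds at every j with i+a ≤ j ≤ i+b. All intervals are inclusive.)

3, 4

Evaluate at each i in [0,4]:
  i=0: ✗ (fails at j=2)
  i=1: ✗ (fails at j=2)
  i=2: ✗ (fails at j=2)
  i=3: ✓ (all of [3,5])
  i=4: ✓ (all of [4,6])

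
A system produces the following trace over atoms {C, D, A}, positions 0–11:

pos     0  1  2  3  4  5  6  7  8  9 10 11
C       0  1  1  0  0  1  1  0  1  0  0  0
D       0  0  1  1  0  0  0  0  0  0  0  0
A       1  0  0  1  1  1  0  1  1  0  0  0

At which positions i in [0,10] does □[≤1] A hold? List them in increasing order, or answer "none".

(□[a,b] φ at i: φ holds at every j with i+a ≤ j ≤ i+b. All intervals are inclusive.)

Evaluate at each i in [0,10]:
  i=0: ✗ (fails at j=1)
  i=1: ✗ (fails at j=1)
  i=2: ✗ (fails at j=2)
  i=3: ✓ (all of [3,4])
  i=4: ✓ (all of [4,5])
  i=5: ✗ (fails at j=6)
  i=6: ✗ (fails at j=6)
  i=7: ✓ (all of [7,8])
  i=8: ✗ (fails at j=9)
  i=9: ✗ (fails at j=9)
  i=10: ✗ (fails at j=10)

3, 4, 7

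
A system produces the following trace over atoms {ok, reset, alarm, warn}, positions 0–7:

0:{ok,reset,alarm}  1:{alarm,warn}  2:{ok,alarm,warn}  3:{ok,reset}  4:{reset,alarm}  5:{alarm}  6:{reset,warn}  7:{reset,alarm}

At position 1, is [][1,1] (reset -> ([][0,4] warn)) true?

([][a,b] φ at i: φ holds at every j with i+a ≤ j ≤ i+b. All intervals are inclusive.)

Check (reset -> ([][0,4] warn)) at every j in [2,2]:
  j=2: antecedent false → ✓
All positions satisfy it → formula holds.

True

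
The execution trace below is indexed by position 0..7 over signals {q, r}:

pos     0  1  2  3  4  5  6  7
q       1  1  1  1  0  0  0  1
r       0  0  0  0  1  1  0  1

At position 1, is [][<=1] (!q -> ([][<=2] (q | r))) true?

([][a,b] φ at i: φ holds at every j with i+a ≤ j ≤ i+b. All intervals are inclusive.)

Check (!q -> ([][<=2] (q | r))) at every j in [1,2]:
  j=1: antecedent false → ✓
  j=2: antecedent false → ✓
All positions satisfy it → formula holds.

Yes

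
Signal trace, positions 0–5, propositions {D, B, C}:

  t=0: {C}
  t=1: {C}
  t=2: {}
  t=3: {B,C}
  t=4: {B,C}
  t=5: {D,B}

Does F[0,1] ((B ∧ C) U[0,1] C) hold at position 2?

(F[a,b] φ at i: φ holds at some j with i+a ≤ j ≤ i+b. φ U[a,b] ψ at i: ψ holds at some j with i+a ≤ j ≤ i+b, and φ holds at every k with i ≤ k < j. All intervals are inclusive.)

True

Check ((B ∧ C) U[0,1] C) at each j in [2,3]:
  j=2: fails
  j=3: holds
Found at j=3 → formula holds.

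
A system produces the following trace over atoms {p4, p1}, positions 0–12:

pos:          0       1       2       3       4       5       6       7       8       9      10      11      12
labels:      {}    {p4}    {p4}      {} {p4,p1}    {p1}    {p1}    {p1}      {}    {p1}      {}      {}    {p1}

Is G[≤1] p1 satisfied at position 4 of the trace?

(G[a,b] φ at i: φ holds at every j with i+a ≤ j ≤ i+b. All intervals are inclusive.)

True

Check p1 at every j in [4,5]:
  j=4: true
  j=5: true
All positions satisfy it → formula holds.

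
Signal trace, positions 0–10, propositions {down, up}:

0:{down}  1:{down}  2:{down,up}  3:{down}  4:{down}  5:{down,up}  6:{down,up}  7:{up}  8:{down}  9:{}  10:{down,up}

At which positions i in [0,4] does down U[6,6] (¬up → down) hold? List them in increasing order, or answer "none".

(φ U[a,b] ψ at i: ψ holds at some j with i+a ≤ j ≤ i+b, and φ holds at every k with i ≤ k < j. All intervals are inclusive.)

Evaluate at each i in [0,4]:
  i=0: ✓ (rhs at j=6; lhs holds on [0,5])
  i=1: ✓ (rhs at j=7; lhs holds on [1,6])
  i=2: ✗ (lhs fails at k=7 before rhs at j=8)
  i=3: ✗ (no rhs in [9,9])
  i=4: ✗ (lhs fails at k=7 before rhs at j=10)

0, 1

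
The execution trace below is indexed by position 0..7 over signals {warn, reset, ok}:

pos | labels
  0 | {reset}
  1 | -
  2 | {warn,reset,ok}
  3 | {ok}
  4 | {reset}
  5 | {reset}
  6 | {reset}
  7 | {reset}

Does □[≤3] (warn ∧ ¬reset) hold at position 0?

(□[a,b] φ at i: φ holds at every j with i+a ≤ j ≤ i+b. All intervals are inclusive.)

Check (warn ∧ ¬reset) at every j in [0,3]:
  j=0: false
  j=1: false
  j=2: false
  j=3: false
Fails at j=0 → formula fails.

Does not hold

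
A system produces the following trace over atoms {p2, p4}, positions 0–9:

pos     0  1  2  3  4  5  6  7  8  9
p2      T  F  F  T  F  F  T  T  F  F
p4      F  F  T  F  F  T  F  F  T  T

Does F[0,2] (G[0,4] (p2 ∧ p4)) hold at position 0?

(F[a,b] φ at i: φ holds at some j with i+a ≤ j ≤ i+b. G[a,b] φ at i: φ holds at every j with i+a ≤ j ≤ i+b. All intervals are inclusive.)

Check G[0,4] (p2 ∧ p4) at each j in [0,2]:
  j=0: fails at 0
  j=1: fails at 1
  j=2: fails at 2
No position in the window satisfies it → formula fails.

False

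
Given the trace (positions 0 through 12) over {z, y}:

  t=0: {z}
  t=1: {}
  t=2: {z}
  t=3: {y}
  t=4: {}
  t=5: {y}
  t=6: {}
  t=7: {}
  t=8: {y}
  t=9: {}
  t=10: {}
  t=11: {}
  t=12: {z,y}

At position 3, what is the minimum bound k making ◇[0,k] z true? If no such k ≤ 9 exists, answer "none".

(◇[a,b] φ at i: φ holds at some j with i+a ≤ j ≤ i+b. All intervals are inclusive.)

9

Scan j = 3,4,… for z:
  j=3: fails
  j=4: fails
  j=5: fails
  j=6: fails
  j=7: fails
  j=8: fails
  j=9: fails
  j=10: fails
  j=11: fails
  j=12: holds
First hit at j=12, so smallest k = 12-3 = 9.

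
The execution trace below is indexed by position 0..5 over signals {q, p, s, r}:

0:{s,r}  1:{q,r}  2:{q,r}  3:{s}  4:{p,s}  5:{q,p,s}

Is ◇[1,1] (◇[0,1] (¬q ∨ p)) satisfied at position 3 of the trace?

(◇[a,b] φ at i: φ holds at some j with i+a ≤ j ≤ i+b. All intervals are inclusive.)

Check ◇[0,1] (¬q ∨ p) at each j in [4,4]:
  j=4: holds (witness at 4)
Found at j=4 → formula holds.

Yes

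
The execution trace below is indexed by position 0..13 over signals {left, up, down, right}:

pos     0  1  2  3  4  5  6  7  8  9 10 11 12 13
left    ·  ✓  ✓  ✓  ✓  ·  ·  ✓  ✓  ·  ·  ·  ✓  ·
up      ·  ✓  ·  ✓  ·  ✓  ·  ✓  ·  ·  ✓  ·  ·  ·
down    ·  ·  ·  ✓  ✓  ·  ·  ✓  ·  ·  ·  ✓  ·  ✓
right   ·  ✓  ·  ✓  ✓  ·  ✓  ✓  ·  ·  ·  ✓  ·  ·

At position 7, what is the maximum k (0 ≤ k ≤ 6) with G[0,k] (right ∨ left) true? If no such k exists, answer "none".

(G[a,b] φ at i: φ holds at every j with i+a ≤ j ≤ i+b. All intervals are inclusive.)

(right ∨ left) must hold from j=7 onward; find where it first fails.
  j=7: holds
  j=8: holds
  j=9: fails
Holds on [7,8], so largest k = 1.

1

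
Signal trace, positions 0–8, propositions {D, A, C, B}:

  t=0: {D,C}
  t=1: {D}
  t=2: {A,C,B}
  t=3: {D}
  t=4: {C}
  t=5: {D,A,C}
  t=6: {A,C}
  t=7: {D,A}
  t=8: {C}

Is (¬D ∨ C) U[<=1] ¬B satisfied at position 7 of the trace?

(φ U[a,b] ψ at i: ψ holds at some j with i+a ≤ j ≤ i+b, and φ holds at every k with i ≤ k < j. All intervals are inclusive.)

Need some j in [7,8] with ¬B, and (¬D ∨ C) at every k in [7,j-1].
  j=7: ¬B holds; no prefix to check → satisfied.

Yes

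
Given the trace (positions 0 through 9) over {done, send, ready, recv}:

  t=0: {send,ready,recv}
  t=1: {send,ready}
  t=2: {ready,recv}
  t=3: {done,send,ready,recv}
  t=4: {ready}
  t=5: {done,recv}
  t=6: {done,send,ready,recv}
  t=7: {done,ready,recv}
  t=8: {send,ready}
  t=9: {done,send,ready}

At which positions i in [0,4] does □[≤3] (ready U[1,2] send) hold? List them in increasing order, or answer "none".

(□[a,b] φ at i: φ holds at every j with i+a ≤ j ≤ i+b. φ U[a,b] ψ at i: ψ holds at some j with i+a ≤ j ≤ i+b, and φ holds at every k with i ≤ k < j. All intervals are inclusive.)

none

Evaluate at each i in [0,4]:
  i=0: ✗ (fails at j=3)
  i=1: ✗ (fails at j=3)
  i=2: ✗ (fails at j=3)
  i=3: ✗ (fails at j=3)
  i=4: ✗ (fails at j=4)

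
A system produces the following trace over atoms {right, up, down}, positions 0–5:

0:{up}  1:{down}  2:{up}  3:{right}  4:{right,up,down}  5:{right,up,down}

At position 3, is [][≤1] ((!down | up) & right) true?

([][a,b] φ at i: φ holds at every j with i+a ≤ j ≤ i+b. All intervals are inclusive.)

Holds

Check ((!down | up) & right) at every j in [3,4]:
  j=3: true
  j=4: true
All positions satisfy it → formula holds.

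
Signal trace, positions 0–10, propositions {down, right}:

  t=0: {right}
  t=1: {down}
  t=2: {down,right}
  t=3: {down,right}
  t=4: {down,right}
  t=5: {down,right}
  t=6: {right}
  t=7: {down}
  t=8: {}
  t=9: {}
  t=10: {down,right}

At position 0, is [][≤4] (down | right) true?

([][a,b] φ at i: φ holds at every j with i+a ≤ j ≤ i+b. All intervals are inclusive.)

Check (down | right) at every j in [0,4]:
  j=0: true
  j=1: true
  j=2: true
  j=3: true
  j=4: true
All positions satisfy it → formula holds.

Yes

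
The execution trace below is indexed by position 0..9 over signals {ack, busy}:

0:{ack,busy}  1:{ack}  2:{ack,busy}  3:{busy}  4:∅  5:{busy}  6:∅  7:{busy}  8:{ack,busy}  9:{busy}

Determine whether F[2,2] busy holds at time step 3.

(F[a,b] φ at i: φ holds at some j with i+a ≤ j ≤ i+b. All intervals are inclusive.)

Check busy at each j in [5,5]:
  j=5: true
Found at j=5 → formula holds.

True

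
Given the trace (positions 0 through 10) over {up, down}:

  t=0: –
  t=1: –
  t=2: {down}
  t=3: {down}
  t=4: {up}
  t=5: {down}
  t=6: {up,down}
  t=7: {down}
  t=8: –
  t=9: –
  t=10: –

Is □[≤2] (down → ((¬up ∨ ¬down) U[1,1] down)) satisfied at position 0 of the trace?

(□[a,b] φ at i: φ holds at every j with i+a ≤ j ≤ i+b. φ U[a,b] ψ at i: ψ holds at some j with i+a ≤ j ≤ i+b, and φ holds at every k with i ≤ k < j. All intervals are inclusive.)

Holds

Check (down → ((¬up ∨ ¬down) U[1,1] down)) at every j in [0,2]:
  j=0: antecedent false → ✓
  j=1: antecedent false → ✓
  j=2: antecedent true; consequent holds → ✓
All positions satisfy it → formula holds.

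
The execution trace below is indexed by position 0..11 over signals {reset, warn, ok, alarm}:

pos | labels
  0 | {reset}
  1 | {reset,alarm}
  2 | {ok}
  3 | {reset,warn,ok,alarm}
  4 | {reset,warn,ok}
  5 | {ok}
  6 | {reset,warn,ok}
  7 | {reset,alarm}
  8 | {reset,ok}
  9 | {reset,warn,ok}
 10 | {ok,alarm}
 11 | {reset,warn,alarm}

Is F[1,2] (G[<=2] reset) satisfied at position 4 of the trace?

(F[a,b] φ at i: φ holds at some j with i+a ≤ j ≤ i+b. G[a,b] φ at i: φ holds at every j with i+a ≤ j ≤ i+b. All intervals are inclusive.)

Check G[<=2] reset at each j in [5,6]:
  j=5: fails at 5
  j=6: holds on [6,8]
Found at j=6 → formula holds.

Yes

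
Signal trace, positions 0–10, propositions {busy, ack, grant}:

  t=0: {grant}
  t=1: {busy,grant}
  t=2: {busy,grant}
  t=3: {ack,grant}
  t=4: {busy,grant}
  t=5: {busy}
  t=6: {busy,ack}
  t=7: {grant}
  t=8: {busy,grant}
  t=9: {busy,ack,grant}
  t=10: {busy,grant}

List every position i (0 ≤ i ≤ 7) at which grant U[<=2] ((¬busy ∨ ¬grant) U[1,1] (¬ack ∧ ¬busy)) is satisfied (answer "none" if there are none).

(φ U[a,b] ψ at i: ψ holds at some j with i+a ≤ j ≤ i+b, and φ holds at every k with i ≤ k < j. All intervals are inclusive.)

Evaluate at each i in [0,7]:
  i=0: ✗ (no rhs in [0,2])
  i=1: ✗ (no rhs in [1,3])
  i=2: ✗ (no rhs in [2,4])
  i=3: ✗ (no rhs in [3,5])
  i=4: ✗ (lhs fails at k=5 before rhs at j=6)
  i=5: ✗ (lhs fails at k=5 before rhs at j=6)
  i=6: ✓ (rhs at j=6)
  i=7: ✗ (no rhs in [7,9])

6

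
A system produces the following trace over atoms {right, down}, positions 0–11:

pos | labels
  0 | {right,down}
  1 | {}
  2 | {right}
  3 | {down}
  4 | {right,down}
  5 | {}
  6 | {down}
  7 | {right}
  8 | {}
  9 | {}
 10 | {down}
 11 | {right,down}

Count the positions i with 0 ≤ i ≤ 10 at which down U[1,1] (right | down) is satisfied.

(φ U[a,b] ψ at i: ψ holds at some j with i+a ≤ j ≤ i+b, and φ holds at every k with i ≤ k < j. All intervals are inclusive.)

3

Evaluate at each i in [0,10]:
  i=0: ✗ (no rhs in [1,1])
  i=1: ✗ (lhs fails at k=1 before rhs at j=2)
  i=2: ✗ (lhs fails at k=2 before rhs at j=3)
  i=3: ✓ (rhs at j=4; lhs holds on [3,3])
  i=4: ✗ (no rhs in [5,5])
  i=5: ✗ (lhs fails at k=5 before rhs at j=6)
  i=6: ✓ (rhs at j=7; lhs holds on [6,6])
  i=7: ✗ (no rhs in [8,8])
  i=8: ✗ (no rhs in [9,9])
  i=9: ✗ (lhs fails at k=9 before rhs at j=10)
  i=10: ✓ (rhs at j=11; lhs holds on [10,10])
Positions where it holds: {3, 6, 10} → 3.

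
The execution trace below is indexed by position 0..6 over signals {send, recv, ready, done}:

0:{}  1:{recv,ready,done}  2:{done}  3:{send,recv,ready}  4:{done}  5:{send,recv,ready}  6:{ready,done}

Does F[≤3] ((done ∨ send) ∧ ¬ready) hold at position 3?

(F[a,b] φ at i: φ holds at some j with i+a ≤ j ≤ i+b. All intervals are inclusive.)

Yes

Check ((done ∨ send) ∧ ¬ready) at each j in [3,6]:
  j=3: false
  j=4: true
  j=5: false
  j=6: false
Found at j=4 → formula holds.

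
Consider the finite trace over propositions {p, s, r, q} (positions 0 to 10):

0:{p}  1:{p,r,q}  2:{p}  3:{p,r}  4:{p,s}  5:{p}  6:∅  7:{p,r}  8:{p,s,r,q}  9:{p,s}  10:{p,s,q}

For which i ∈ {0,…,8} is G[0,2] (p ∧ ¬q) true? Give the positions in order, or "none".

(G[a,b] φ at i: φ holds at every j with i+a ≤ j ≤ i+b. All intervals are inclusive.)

Evaluate at each i in [0,8]:
  i=0: ✗ (fails at j=1)
  i=1: ✗ (fails at j=1)
  i=2: ✓ (all of [2,4])
  i=3: ✓ (all of [3,5])
  i=4: ✗ (fails at j=6)
  i=5: ✗ (fails at j=6)
  i=6: ✗ (fails at j=6)
  i=7: ✗ (fails at j=8)
  i=8: ✗ (fails at j=8)

2, 3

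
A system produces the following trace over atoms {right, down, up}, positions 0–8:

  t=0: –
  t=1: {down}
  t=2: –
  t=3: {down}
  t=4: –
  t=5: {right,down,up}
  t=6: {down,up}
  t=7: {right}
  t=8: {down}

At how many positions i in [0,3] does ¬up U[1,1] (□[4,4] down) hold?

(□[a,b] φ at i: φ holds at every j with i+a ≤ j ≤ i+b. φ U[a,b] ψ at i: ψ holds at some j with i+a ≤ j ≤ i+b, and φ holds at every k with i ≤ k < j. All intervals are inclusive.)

Evaluate at each i in [0,3]:
  i=0: ✓ (rhs at j=1; lhs holds on [0,0])
  i=1: ✓ (rhs at j=2; lhs holds on [1,1])
  i=2: ✗ (no rhs in [3,3])
  i=3: ✓ (rhs at j=4; lhs holds on [3,3])
Positions where it holds: {0, 1, 3} → 3.

3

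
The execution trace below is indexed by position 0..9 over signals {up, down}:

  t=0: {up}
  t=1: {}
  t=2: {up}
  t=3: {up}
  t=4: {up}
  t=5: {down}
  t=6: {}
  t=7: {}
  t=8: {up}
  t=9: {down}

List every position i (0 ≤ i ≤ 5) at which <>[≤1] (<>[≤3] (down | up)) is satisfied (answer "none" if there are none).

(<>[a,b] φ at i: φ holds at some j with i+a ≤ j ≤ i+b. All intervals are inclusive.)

0, 1, 2, 3, 4, 5

Evaluate at each i in [0,5]:
  i=0: ✓ (witness j=0)
  i=1: ✓ (witness j=1)
  i=2: ✓ (witness j=2)
  i=3: ✓ (witness j=3)
  i=4: ✓ (witness j=4)
  i=5: ✓ (witness j=5)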